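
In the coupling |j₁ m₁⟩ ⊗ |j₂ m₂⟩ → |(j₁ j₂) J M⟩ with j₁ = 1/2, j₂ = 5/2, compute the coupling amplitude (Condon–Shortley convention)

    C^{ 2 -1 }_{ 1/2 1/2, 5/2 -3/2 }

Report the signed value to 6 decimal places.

j₁+j₂−J=1  J+j₁−j₂=0  J−j₁+j₂=4  j₁+j₂+J+1=6
(j₁±m₁, j₂±m₂, J±M) = (1,0,1,4,1,3)
P² = 24
sum k=0..0:
  [0] +1/6 = 1/6
S = 1/6
C² = P²·S² = 2/3 ; C = +0.816497

+√(2/3) = +0.816497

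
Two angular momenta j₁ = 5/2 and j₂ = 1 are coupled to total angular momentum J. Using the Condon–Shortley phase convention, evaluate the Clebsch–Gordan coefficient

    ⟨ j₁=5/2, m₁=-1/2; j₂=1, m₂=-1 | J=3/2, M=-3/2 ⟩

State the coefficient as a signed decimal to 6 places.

triangle: 2!×3!×0!/6! = 12/720
(j±m)!: 2!×3!×0!×2!×0!×3! = 144
prefactor² = (2J+1)×Δ×N² = 48/5
  k=0: +1/(0!×2!×3!×0!×0!×0!) = 1/12
Σ = 1/12  ⇒  CG² = 48/5×1/12² = 1/15
CG = +√(1/15) = +0.258199

+√(1/15) = +0.258199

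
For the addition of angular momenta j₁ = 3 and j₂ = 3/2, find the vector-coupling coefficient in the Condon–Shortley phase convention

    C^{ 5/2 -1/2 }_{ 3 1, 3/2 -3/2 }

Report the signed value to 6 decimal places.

+√(27/70) = +0.621059

j₁+j₂−J=2  J+j₁−j₂=4  J−j₁+j₂=1  j₁+j₂+J+1=8
(j₁±m₁, j₂±m₂, J±M) = (4,2,0,3,2,3)
P² = 864/35
sum k=0..0:
  [0] +1/8 = 1/8
S = 1/8
C² = P²·S² = 27/70 ; C = +0.621059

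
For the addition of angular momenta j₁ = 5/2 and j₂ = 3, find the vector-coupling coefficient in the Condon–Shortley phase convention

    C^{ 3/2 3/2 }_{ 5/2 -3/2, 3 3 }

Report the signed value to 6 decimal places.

triangle: 4!·1!·2!/8! = 48/40320
(j±m)!: 1!·4!·6!·0!·3!·0! = 103680
prefactor² = (2J+1)·Δ·N² = 3456/7
  k=4: +1/(4!·0!·0!·2!·1!·0!) = 1/48
Σ = 1/48  ⇒  CG² = 3456/7·1/48² = 3/14
CG = +√(3/14) = +0.462910

+0.462910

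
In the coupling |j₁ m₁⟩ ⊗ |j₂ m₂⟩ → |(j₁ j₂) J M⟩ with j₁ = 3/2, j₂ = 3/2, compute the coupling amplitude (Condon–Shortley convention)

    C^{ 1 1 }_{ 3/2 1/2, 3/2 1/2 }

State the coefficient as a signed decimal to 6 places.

triangle: 2!×1!×1!/5! = 2/120
(j±m)!: 2!×1!×2!×1!×2!×0! = 8
prefactor² = (2J+1)×Δ×N² = 2/5
  k=1: −1/(1!×1!×0!×1!×1!×0!) = -1
Σ = -1  ⇒  CG² = 2/5×(-1)² = 2/5
CG = −√(2/5) = -0.632456

-0.632456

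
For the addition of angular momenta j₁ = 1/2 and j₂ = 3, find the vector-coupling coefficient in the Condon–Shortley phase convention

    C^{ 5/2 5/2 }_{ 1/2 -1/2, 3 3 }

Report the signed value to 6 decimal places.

−√(6/7) = -0.925820

triangle: 1!×0!×5!/7! = 120/5040
(j±m)!: 0!×1!×6!×0!×5!×0! = 86400
prefactor² = (2J+1)×Δ×N² = 86400/7
  k=1: −1/(1!×0!×0!×5!×0!×0!) = -1/120
Σ = -1/120  ⇒  CG² = 86400/7×(-1/120)² = 6/7
CG = −√(6/7) = -0.925820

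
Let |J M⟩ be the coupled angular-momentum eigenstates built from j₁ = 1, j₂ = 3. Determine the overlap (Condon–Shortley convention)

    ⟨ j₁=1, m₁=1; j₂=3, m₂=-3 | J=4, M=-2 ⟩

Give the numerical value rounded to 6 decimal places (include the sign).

triangle: 0!·2!·6!/9! = 1440/362880
(j±m)!: 2!·0!·0!·6!·2!·6! = 2073600
prefactor² = (2J+1)·Δ·N² = 518400/7
  k=0: +1/(0!·0!·0!·0!·2!·6!) = 1/1440
Σ = 1/1440  ⇒  CG² = 518400/7·1/1440² = 1/28
CG = +√(1/28) = +0.188982

+0.188982  (= +√(1/28))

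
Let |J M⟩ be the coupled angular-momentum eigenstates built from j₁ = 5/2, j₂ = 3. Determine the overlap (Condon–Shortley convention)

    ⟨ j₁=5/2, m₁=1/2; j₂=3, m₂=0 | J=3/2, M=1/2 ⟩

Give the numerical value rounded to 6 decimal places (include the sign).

triangle: 4!*1!*2!/8! = 48/40320
(j±m)!: 3!*2!*3!*3!*2!*1! = 864
prefactor² = (2J+1)*Δ*N² = 144/35
  k=1: −1/(1!*3!*1!*2!*0!*0!) = -1/12
  k=2: +1/(2!*2!*0!*1!*1!*1!) = 1/4
Σ = 1/6  ⇒  CG² = 144/35*1/6² = 4/35
CG = +√(4/35) = +0.338062

+0.338062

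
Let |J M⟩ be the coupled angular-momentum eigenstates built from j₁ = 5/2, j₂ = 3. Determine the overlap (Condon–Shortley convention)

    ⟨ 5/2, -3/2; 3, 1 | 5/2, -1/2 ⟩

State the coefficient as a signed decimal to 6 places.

+0.169031  (= +√(1/35))

triangle: 3!*2!*3!/9! = 72/362880
(j±m)!: 1!*4!*4!*2!*2!*3! = 13824
prefactor² = (2J+1)*Δ*N² = 576/35
  k=2: +1/(2!*1!*2!*2!*0!*1!) = 1/8
  k=3: −1/(3!*0!*1!*1!*1!*2!) = -1/12
Σ = 1/24  ⇒  CG² = 576/35*1/24² = 1/35
CG = +√(1/35) = +0.169031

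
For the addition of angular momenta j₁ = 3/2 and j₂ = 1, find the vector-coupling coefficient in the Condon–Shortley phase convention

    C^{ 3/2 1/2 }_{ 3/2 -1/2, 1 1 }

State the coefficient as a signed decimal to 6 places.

triangle: 1!×2!×1!/5! = 2/120
(j±m)!: 1!×2!×2!×0!×2!×1! = 8
prefactor² = (2J+1)×Δ×N² = 8/15
  k=1: −1/(1!×0!×1!×1!×1!×0!) = -1
Σ = -1  ⇒  CG² = 8/15×(-1)² = 8/15
CG = −√(8/15) = -0.730297

-0.730297  (= −√(8/15))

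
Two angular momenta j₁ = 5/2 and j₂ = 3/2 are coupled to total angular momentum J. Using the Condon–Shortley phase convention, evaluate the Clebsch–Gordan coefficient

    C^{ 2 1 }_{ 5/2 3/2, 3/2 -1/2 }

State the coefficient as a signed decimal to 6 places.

+√(1/42) ≈ +0.154303

√[5·2!3!1!/7! · 4!1!1!2!3!1!] = √(24/7)
  +(−1)^0/∏(0,2,1,1,2,0)! = 1/4  (running 1/4)
  +(−1)^1/∏(1,1,0,0,3,1)! = -1/6  (running 1/12)
⟨..|..⟩ = √(24/7)·(1/12) = +0.154303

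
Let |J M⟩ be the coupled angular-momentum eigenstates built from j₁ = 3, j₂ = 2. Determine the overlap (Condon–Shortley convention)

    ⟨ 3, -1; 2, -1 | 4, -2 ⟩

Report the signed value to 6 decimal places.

j₁+j₂−J=1  J+j₁−j₂=5  J−j₁+j₂=3  j₁+j₂+J+1=10
(j₁±m₁, j₂±m₂, J±M) = (2,4,1,3,2,6)
P² = 5184/7
sum k=0..1:
  [0] +1/48 = 1/48
  [1] −1/72 = -1/72
S = 1/144
C² = P²·S² = 1/28 ; C = +0.188982

+√(1/28) = +0.188982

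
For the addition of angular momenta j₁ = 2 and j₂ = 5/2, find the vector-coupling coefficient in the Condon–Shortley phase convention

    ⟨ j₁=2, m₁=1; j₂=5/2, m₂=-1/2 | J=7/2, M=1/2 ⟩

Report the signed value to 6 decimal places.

triangle: 1!×3!×4!/9! = 144/362880
(j±m)!: 3!×1!×2!×3!×4!×3! = 10368
prefactor² = (2J+1)×Δ×N² = 1152/35
  k=0: +1/(0!×1!×1!×2!×2!×2!) = 1/8
  k=1: −1/(1!×0!×0!×1!×3!×3!) = -1/36
Σ = 7/72  ⇒  CG² = 1152/35×7/72² = 14/45
CG = +√(14/45) = +0.557773

+√(14/45) = +0.557773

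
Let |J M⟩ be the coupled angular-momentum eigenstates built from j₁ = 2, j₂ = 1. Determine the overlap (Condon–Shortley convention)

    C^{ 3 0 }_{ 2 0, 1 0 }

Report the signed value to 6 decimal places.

j₁+j₂−J=0  J+j₁−j₂=4  J−j₁+j₂=2  j₁+j₂+J+1=7
(j₁±m₁, j₂±m₂, J±M) = (2,2,1,1,3,3)
P² = 48/5
sum k=0..0:
  [0] +1/4 = 1/4
S = 1/4
C² = P²·S² = 3/5 ; C = +0.774597

+√(3/5) ≈ +0.774597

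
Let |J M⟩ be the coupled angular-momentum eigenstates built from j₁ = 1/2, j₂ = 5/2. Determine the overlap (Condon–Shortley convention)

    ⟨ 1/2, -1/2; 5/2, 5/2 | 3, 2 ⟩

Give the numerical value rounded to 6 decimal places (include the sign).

√[7·0!1!5!/7! · 0!1!5!0!5!1!] = √(2400)
  +(−1)^0/∏(0,0,1,5,0,0)! = 1/120  (running 1/120)
⟨..|..⟩ = √(2400)·(1/120) = +0.408248

+0.408248  (= +√(1/6))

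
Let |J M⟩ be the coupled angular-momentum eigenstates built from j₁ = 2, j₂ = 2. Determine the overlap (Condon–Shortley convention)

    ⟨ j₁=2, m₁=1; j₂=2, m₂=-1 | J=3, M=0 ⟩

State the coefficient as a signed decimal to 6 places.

+0.632456  (= +√(2/5))

triangle: 1!*3!*3!/8! = 36/40320
(j±m)!: 3!*1!*1!*3!*3!*3! = 1296
prefactor² = (2J+1)*Δ*N² = 81/10
  k=0: +1/(0!*1!*1!*1!*2!*2!) = 1/4
  k=1: −1/(1!*0!*0!*0!*3!*3!) = -1/36
Σ = 2/9  ⇒  CG² = 81/10*2/9² = 2/5
CG = +√(2/5) = +0.632456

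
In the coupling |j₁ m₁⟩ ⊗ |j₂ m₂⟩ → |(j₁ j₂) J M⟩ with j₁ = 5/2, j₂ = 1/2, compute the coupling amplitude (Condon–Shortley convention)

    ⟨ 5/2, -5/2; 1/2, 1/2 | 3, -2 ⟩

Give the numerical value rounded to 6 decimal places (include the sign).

+0.408248  (= +√(1/6))

triangle: 0!×5!×1!/7! = 120/5040
(j±m)!: 0!×5!×1!×0!×1!×5! = 14400
prefactor² = (2J+1)×Δ×N² = 2400
  k=0: +1/(0!×0!×5!×1!×0!×0!) = 1/120
Σ = 1/120  ⇒  CG² = 2400×1/120² = 1/6
CG = +√(1/6) = +0.408248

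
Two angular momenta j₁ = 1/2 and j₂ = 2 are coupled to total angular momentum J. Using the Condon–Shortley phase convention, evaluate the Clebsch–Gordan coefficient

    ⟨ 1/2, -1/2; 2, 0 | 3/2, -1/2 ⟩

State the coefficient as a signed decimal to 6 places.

triangle: 1!·0!·3!/5! = 6/120
(j±m)!: 0!·1!·2!·2!·1!·2! = 8
prefactor² = (2J+1)·Δ·N² = 8/5
  k=1: −1/(1!·0!·0!·1!·0!·2!) = -1/2
Σ = -1/2  ⇒  CG² = 8/5·(-1/2)² = 2/5
CG = −√(2/5) = -0.632456

-0.632456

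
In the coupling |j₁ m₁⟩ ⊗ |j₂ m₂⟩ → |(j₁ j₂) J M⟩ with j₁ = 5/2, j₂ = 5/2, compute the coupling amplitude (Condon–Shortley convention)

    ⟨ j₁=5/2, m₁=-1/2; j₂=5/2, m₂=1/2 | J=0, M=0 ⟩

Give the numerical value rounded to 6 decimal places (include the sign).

-0.408248  (= −√(1/6))

j₁+j₂−J=5  J+j₁−j₂=0  J−j₁+j₂=0  j₁+j₂+J+1=6
(j₁±m₁, j₂±m₂, J±M) = (2,3,3,2,0,0)
P² = 24
sum k=3..3:
  [3] −1/12 = -1/12
S = -1/12
C² = P²·S² = 1/6 ; C = -0.408248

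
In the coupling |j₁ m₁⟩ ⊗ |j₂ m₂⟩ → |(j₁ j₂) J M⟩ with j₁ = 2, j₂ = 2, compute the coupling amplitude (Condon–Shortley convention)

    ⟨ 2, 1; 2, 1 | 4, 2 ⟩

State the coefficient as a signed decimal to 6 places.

j₁+j₂−J=0  J+j₁−j₂=4  J−j₁+j₂=4  j₁+j₂+J+1=9
(j₁±m₁, j₂±m₂, J±M) = (3,1,3,1,6,2)
P² = 5184/7
sum k=0..0:
  [0] +1/36 = 1/36
S = 1/36
C² = P²·S² = 4/7 ; C = +0.755929

+0.755929  (= +√(4/7))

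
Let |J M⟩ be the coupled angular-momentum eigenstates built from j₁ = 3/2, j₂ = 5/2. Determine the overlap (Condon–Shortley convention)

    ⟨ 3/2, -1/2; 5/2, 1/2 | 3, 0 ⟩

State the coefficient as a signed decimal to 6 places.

-0.447214

√[7·1!2!4!/8! · 1!2!3!2!3!3!] = √(36/5)
  +(−1)^0/∏(0,1,2,3,0,1)! = 1/12  (running 1/12)
  +(−1)^1/∏(1,0,1,2,1,2)! = -1/4  (running -1/6)
⟨..|..⟩ = √(36/5)·(-1/6) = -0.447214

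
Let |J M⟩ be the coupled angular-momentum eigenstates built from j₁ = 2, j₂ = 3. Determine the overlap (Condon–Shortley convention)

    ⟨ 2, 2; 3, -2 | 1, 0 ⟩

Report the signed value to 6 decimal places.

triangle: 4!·0!·2!/7! = 48/5040
(j±m)!: 4!·0!·1!·5!·1!·1! = 2880
prefactor² = (2J+1)·Δ·N² = 576/7
  k=0: +1/(0!·4!·0!·1!·0!·1!) = 1/24
Σ = 1/24  ⇒  CG² = 576/7·1/24² = 1/7
CG = +√(1/7) = +0.377964

+√(1/7) = +0.377964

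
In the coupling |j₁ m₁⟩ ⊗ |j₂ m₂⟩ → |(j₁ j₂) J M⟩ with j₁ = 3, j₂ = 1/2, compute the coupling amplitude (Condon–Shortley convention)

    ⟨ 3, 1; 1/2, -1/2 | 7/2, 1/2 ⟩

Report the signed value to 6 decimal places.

triangle: 0!×6!×1!/8! = 720/40320
(j±m)!: 4!×2!×0!×1!×4!×3! = 6912
prefactor² = (2J+1)×Δ×N² = 6912/7
  k=0: +1/(0!×0!×2!×0!×4!×1!) = 1/48
Σ = 1/48  ⇒  CG² = 6912/7×1/48² = 3/7
CG = +√(3/7) = +0.654654

+0.654654  (= +√(3/7))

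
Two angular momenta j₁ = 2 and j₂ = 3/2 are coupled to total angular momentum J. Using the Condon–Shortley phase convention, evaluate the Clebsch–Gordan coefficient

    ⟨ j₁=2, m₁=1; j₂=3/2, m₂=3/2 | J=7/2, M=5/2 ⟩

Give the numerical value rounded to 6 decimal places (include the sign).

j₁+j₂−J=0  J+j₁−j₂=4  J−j₁+j₂=3  j₁+j₂+J+1=8
(j₁±m₁, j₂±m₂, J±M) = (3,1,3,0,6,1)
P² = 5184/7
sum k=0..0:
  [0] +1/36 = 1/36
S = 1/36
C² = P²·S² = 4/7 ; C = +0.755929

+0.755929  (= +√(4/7))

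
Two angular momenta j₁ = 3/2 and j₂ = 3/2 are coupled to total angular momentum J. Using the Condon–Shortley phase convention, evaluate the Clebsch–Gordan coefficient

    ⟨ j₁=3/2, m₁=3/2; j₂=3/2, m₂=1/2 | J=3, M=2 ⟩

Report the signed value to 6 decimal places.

+√(1/2) ≈ +0.707107

triangle: 0!×3!×3!/7! = 36/5040
(j±m)!: 3!×0!×2!×1!×5!×1! = 1440
prefactor² = (2J+1)×Δ×N² = 72
  k=0: +1/(0!×0!×0!×2!×3!×1!) = 1/12
Σ = 1/12  ⇒  CG² = 72×1/12² = 1/2
CG = +√(1/2) = +0.707107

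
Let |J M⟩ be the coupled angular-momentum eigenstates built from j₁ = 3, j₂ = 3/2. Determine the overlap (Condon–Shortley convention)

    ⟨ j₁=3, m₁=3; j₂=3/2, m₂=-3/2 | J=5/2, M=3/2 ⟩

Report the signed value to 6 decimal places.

triangle: 2!*4!*1!/8! = 48/40320
(j±m)!: 6!*0!*0!*3!*4!*1! = 103680
prefactor² = (2J+1)*Δ*N² = 5184/7
  k=0: +1/(0!*2!*0!*0!*4!*1!) = 1/48
Σ = 1/48  ⇒  CG² = 5184/7*1/48² = 9/28
CG = +√(9/28) = +0.566947

+0.566947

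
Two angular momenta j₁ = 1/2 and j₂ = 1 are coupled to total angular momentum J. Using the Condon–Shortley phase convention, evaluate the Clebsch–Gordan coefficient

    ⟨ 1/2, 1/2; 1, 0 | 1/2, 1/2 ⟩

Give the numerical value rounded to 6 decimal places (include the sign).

triangle: 1!×0!×1!/3! = 1/6
(j±m)!: 1!×0!×1!×1!×1!×0! = 1
prefactor² = (2J+1)×Δ×N² = 1/3
  k=0: +1/(0!×1!×0!×1!×0!×0!) = 1
Σ = 1  ⇒  CG² = 1/3×1² = 1/3
CG = +√(1/3) = +0.577350

+0.577350  (= +√(1/3))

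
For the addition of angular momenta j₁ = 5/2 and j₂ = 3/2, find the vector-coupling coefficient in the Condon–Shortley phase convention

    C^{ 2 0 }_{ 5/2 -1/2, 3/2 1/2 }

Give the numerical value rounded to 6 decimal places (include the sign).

-0.267261  (= −√(1/14))

√[5·2!3!1!/7! · 2!3!2!1!2!2!] = √(8/7)
  +(−1)^1/∏(1,1,2,1,1,0)! = -1/2  (running -1/2)
  +(−1)^2/∏(2,0,1,0,2,1)! = 1/4  (running -1/4)
⟨..|..⟩ = √(8/7)·(-1/4) = -0.267261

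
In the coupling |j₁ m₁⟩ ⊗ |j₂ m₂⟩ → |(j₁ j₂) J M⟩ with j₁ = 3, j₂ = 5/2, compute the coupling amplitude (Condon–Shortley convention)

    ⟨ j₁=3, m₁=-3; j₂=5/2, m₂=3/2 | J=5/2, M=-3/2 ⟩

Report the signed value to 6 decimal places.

-0.617213  (= −√(8/21))

triangle: 3!·3!·2!/9! = 72/362880
(j±m)!: 0!·6!·4!·1!·1!·4! = 414720
prefactor² = (2J+1)·Δ·N² = 3456/7
  k=3: −1/(3!·0!·3!·1!·0!·1!) = -1/36
Σ = -1/36  ⇒  CG² = 3456/7·(-1/36)² = 8/21
CG = −√(8/21) = -0.617213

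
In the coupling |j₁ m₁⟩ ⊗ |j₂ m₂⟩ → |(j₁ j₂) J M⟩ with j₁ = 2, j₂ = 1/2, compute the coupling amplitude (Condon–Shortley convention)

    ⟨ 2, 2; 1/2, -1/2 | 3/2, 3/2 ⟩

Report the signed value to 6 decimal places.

+0.894427

triangle: 1!*3!*0!/5! = 6/120
(j±m)!: 4!*0!*0!*1!*3!*0! = 144
prefactor² = (2J+1)*Δ*N² = 144/5
  k=0: +1/(0!*1!*0!*0!*3!*0!) = 1/6
Σ = 1/6  ⇒  CG² = 144/5*1/6² = 4/5
CG = +√(4/5) = +0.894427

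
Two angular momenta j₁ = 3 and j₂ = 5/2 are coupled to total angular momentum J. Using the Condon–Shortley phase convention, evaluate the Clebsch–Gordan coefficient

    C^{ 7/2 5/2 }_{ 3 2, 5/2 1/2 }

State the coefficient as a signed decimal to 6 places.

−√(2/63) ≈ -0.178174

√[8·2!4!3!/10! · 5!1!3!2!6!1!] = √(4608/7)
  +(−1)^0/∏(0,2,1,3,3,0)! = 1/72  (running 1/72)
  +(−1)^1/∏(1,1,0,2,4,1)! = -1/48  (running -1/144)
⟨..|..⟩ = √(4608/7)·(-1/144) = -0.178174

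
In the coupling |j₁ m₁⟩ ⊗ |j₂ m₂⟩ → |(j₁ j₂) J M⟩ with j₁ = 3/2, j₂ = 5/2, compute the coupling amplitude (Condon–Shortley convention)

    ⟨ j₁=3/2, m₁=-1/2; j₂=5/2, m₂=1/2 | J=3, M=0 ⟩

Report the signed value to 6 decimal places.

√[7·1!2!4!/8! · 1!2!3!2!3!3!] = √(36/5)
  +(−1)^0/∏(0,1,2,3,0,1)! = 1/12  (running 1/12)
  +(−1)^1/∏(1,0,1,2,1,2)! = -1/4  (running -1/6)
⟨..|..⟩ = √(36/5)·(-1/6) = -0.447214

−√(1/5) = -0.447214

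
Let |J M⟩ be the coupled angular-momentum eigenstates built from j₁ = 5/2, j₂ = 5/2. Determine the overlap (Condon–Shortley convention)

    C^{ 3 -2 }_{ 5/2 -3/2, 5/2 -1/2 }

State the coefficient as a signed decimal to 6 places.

-0.288675

j₁+j₂−J=2  J+j₁−j₂=3  J−j₁+j₂=3  j₁+j₂+J+1=9
(j₁±m₁, j₂±m₂, J±M) = (1,4,2,3,1,5)
P² = 48
sum k=1..2:
  [1] −1/12 = -1/12
  [2] +1/24 = 1/24
S = -1/24
C² = P²·S² = 1/12 ; C = -0.288675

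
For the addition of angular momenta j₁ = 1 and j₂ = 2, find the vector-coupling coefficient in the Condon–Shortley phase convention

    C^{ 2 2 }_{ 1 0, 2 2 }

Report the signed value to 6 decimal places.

-0.816497

triangle: 1!*1!*3!/6! = 6/720
(j±m)!: 1!*1!*4!*0!*4!*0! = 576
prefactor² = (2J+1)*Δ*N² = 24
  k=1: −1/(1!*0!*0!*3!*1!*0!) = -1/6
Σ = -1/6  ⇒  CG² = 24*(-1/6)² = 2/3
CG = −√(2/3) = -0.816497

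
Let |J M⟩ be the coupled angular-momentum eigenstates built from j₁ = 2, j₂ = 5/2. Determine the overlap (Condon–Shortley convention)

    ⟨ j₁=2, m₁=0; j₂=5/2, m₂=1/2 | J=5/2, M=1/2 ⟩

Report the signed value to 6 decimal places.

-0.478091  (= −√(8/35))

triangle: 2!×2!×3!/8! = 24/40320
(j±m)!: 2!×2!×3!×2!×3!×2! = 576
prefactor² = (2J+1)×Δ×N² = 72/35
  k=0: +1/(0!×2!×2!×3!×0!×0!) = 1/24
  k=1: −1/(1!×1!×1!×2!×1!×1!) = -1/2
  k=2: +1/(2!×0!×0!×1!×2!×2!) = 1/8
Σ = -1/3  ⇒  CG² = 72/35×(-1/3)² = 8/35
CG = −√(8/35) = -0.478091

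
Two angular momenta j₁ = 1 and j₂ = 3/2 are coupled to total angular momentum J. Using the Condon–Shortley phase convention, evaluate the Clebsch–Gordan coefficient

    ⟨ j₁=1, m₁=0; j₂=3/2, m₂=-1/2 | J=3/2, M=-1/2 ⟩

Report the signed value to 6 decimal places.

+√(1/15) = +0.258199

j₁+j₂−J=1  J+j₁−j₂=1  J−j₁+j₂=2  j₁+j₂+J+1=5
(j₁±m₁, j₂±m₂, J±M) = (1,1,1,2,1,2)
P² = 4/15
sum k=0..1:
  [0] +1/1 = 1
  [1] −1/2 = -1/2
S = 1/2
C² = P²·S² = 1/15 ; C = +0.258199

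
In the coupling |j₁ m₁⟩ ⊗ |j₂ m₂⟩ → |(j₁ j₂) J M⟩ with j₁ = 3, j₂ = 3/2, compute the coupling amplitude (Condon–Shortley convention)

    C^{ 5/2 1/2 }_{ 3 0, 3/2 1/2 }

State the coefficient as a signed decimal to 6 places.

triangle: 2!×4!×1!/8! = 48/40320
(j±m)!: 3!×3!×2!×1!×3!×2! = 864
prefactor² = (2J+1)×Δ×N² = 216/35
  k=1: −1/(1!×1!×2!×1!×2!×0!) = -1/4
  k=2: +1/(2!×0!×1!×0!×3!×1!) = 1/12
Σ = -1/6  ⇒  CG² = 216/35×(-1/6)² = 6/35
CG = −√(6/35) = -0.414039

−√(6/35) ≈ -0.414039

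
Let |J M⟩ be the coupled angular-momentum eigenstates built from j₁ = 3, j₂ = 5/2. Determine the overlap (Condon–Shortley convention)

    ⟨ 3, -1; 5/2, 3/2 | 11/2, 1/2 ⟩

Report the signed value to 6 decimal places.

+√(25/154) = +0.402911

j₁+j₂−J=0  J+j₁−j₂=6  J−j₁+j₂=5  j₁+j₂+J+1=12
(j₁±m₁, j₂±m₂, J±M) = (2,4,4,1,6,5)
P² = 16588800/77
sum k=0..0:
  [0] +1/1152 = 1/1152
S = 1/1152
C² = P²·S² = 25/154 ; C = +0.402911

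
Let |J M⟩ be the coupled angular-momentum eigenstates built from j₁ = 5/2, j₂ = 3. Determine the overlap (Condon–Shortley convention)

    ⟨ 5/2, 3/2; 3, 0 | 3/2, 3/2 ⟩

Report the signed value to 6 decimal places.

j₁+j₂−J=4  J+j₁−j₂=1  J−j₁+j₂=2  j₁+j₂+J+1=8
(j₁±m₁, j₂±m₂, J±M) = (4,1,3,3,3,0)
P² = 864/35
sum k=1..1:
  [1] −1/12 = -1/12
S = -1/12
C² = P²·S² = 6/35 ; C = -0.414039

-0.414039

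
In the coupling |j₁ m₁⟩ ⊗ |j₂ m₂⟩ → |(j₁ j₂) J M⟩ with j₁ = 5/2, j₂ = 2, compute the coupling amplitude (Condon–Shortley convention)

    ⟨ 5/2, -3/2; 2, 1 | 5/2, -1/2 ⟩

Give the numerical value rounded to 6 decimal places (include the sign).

+√(6/35) = +0.414039

j₁+j₂−J=2  J+j₁−j₂=3  J−j₁+j₂=2  j₁+j₂+J+1=8
(j₁±m₁, j₂±m₂, J±M) = (1,4,3,1,2,3)
P² = 216/35
sum k=1..2:
  [1] −1/12 = -1/12
  [2] +1/4 = 1/4
S = 1/6
C² = P²·S² = 6/35 ; C = +0.414039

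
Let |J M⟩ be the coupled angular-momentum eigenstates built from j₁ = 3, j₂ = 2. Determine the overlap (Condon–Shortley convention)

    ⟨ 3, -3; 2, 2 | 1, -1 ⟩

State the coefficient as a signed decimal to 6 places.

+0.654654

j₁+j₂−J=4  J+j₁−j₂=2  J−j₁+j₂=0  j₁+j₂+J+1=7
(j₁±m₁, j₂±m₂, J±M) = (0,6,4,0,0,2)
P² = 6912/7
sum k=4..4:
  [4] +1/48 = 1/48
S = 1/48
C² = P²·S² = 3/7 ; C = +0.654654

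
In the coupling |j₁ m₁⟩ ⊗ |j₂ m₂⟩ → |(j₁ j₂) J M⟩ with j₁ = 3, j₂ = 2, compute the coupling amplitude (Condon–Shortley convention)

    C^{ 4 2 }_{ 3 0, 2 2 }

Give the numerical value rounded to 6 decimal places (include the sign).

j₁+j₂−J=1  J+j₁−j₂=5  J−j₁+j₂=3  j₁+j₂+J+1=10
(j₁±m₁, j₂±m₂, J±M) = (3,3,4,0,6,2)
P² = 15552/7
sum k=1..1:
  [1] −1/72 = -1/72
S = -1/72
C² = P²·S² = 3/7 ; C = -0.654654

-0.654654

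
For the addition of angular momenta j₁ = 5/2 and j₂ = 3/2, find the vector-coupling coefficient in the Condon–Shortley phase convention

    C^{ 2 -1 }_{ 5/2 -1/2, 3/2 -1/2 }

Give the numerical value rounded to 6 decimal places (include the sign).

j₁+j₂−J=2  J+j₁−j₂=3  J−j₁+j₂=1  j₁+j₂+J+1=7
(j₁±m₁, j₂±m₂, J±M) = (2,3,1,2,1,3)
P² = 12/7
sum k=0..1:
  [0] +1/12 = 1/12
  [1] −1/2 = -1/2
S = -5/12
C² = P²·S² = 25/84 ; C = -0.545545

-0.545545  (= −√(25/84))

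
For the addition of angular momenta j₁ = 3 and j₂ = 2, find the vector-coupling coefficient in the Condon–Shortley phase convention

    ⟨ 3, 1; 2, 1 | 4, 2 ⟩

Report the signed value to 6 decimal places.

−√(1/28) = -0.188982

j₁+j₂−J=1  J+j₁−j₂=5  J−j₁+j₂=3  j₁+j₂+J+1=10
(j₁±m₁, j₂±m₂, J±M) = (4,2,3,1,6,2)
P² = 5184/7
sum k=0..1:
  [0] +1/72 = 1/72
  [1] −1/48 = -1/48
S = -1/144
C² = P²·S² = 1/28 ; C = -0.188982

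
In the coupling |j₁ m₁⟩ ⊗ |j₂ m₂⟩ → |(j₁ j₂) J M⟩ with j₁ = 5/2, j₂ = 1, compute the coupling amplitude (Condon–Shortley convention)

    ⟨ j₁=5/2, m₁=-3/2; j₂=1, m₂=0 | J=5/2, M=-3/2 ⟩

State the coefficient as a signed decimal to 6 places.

√[6·1!4!1!/7! · 1!4!1!1!1!4!] = √(576/35)
  +(−1)^0/∏(0,1,4,1,0,0)! = 1/24  (running 1/24)
  +(−1)^1/∏(1,0,3,0,1,1)! = -1/6  (running -1/8)
⟨..|..⟩ = √(576/35)·(-1/8) = -0.507093

-0.507093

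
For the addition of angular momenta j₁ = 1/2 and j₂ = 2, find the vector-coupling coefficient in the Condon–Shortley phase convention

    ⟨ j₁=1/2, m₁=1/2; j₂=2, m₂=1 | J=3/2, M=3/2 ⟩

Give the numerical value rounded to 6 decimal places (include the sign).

+√(1/5) = +0.447214

j₁+j₂−J=1  J+j₁−j₂=0  J−j₁+j₂=3  j₁+j₂+J+1=5
(j₁±m₁, j₂±m₂, J±M) = (1,0,3,1,3,0)
P² = 36/5
sum k=0..0:
  [0] +1/6 = 1/6
S = 1/6
C² = P²·S² = 1/5 ; C = +0.447214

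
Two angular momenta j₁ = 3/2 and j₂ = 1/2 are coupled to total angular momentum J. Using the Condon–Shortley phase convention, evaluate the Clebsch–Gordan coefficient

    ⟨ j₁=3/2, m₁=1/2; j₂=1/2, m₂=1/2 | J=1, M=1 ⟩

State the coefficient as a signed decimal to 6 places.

j₁+j₂−J=1  J+j₁−j₂=2  J−j₁+j₂=0  j₁+j₂+J+1=4
(j₁±m₁, j₂±m₂, J±M) = (2,1,1,0,2,0)
P² = 1
sum k=1..1:
  [1] −1/2 = -1/2
S = -1/2
C² = P²·S² = 1/4 ; C = -0.500000

−√(1/4) ≈ -0.500000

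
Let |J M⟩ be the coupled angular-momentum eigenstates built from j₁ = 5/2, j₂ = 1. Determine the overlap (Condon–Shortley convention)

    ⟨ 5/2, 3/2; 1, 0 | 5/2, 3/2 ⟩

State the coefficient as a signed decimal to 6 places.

+0.507093

triangle: 1!×4!×1!/7! = 24/5040
(j±m)!: 4!×1!×1!×1!×4!×1! = 576
prefactor² = (2J+1)×Δ×N² = 576/35
  k=0: +1/(0!×1!×1!×1!×3!×0!) = 1/6
  k=1: −1/(1!×0!×0!×0!×4!×1!) = -1/24
Σ = 1/8  ⇒  CG² = 576/35×1/8² = 9/35
CG = +√(9/35) = +0.507093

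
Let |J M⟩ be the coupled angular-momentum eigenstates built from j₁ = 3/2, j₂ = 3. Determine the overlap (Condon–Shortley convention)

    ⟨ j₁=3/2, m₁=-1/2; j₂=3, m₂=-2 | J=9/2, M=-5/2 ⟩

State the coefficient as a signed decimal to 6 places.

+0.707107

√[10·0!3!6!/10! · 1!2!1!5!2!7!] = √(28800)
  +(−1)^0/∏(0,0,2,1,1,5)! = 1/240  (running 1/240)
⟨..|..⟩ = √(28800)·(1/240) = +0.707107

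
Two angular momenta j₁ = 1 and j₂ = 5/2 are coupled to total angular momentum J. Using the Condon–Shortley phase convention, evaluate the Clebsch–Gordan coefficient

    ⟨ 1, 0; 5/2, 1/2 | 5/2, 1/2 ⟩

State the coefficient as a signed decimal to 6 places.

−√(1/35) = -0.169031

triangle: 1!·1!·4!/7! = 24/5040
(j±m)!: 1!·1!·3!·2!·3!·2! = 144
prefactor² = (2J+1)·Δ·N² = 144/35
  k=0: +1/(0!·1!·1!·3!·0!·1!) = 1/6
  k=1: −1/(1!·0!·0!·2!·1!·2!) = -1/4
Σ = -1/12  ⇒  CG² = 144/35·(-1/12)² = 1/35
CG = −√(1/35) = -0.169031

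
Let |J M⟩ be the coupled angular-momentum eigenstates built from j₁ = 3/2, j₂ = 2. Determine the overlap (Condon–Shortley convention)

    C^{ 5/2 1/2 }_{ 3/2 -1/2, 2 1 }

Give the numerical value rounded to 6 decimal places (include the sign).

j₁+j₂−J=1  J+j₁−j₂=2  J−j₁+j₂=3  j₁+j₂+J+1=7
(j₁±m₁, j₂±m₂, J±M) = (1,2,3,1,3,2)
P² = 72/35
sum k=0..1:
  [0] +1/12 = 1/12
  [1] −1/2 = -1/2
S = -5/12
C² = P²·S² = 5/14 ; C = -0.597614

-0.597614  (= −√(5/14))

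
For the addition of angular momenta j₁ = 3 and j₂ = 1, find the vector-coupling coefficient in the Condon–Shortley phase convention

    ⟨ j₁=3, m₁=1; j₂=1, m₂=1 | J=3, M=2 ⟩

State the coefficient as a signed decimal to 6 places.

j₁+j₂−J=1  J+j₁−j₂=5  J−j₁+j₂=1  j₁+j₂+J+1=8
(j₁±m₁, j₂±m₂, J±M) = (4,2,2,0,5,1)
P² = 240
sum k=1..1:
  [1] −1/24 = -1/24
S = -1/24
C² = P²·S² = 5/12 ; C = -0.645497

−√(5/12) = -0.645497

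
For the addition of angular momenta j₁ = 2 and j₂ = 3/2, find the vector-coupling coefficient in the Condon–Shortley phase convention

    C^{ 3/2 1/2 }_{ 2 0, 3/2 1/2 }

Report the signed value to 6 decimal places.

j₁+j₂−J=2  J+j₁−j₂=2  J−j₁+j₂=1  j₁+j₂+J+1=6
(j₁±m₁, j₂±m₂, J±M) = (2,2,2,1,2,1)
P² = 16/45
sum k=1..2:
  [1] −1/1 = -1
  [2] +1/4 = 1/4
S = -3/4
C² = P²·S² = 1/5 ; C = -0.447214

−√(1/5) ≈ -0.447214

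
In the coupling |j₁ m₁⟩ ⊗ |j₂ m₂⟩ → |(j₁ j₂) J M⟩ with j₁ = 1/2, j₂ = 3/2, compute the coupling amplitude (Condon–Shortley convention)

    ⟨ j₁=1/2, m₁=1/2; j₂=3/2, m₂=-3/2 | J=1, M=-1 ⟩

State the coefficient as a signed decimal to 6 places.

√[3·1!0!2!/4! · 1!0!0!3!0!2!] = √(3)
  +(−1)^0/∏(0,1,0,0,0,2)! = 1/2  (running 1/2)
⟨..|..⟩ = √(3)·(1/2) = +0.866025

+√(3/4) ≈ +0.866025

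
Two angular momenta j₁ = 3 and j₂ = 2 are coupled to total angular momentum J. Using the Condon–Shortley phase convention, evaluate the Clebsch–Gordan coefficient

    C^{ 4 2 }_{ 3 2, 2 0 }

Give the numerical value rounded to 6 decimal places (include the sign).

+√(12/35) = +0.585540

j₁+j₂−J=1  J+j₁−j₂=5  J−j₁+j₂=3  j₁+j₂+J+1=10
(j₁±m₁, j₂±m₂, J±M) = (5,1,2,2,6,2)
P² = 8640/7
sum k=0..1:
  [0] +1/48 = 1/48
  [1] −1/240 = -1/240
S = 1/60
C² = P²·S² = 12/35 ; C = +0.585540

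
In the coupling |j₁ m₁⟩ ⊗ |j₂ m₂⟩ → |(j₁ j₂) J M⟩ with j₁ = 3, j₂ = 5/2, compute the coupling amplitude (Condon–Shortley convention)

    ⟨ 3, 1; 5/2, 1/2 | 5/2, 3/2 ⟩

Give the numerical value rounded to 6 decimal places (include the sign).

√[6·3!3!2!/9! · 4!2!3!2!4!1!] = √(576/35)
  +(−1)^1/∏(1,2,1,2,2,0)! = -1/8  (running -1/8)
  +(−1)^2/∏(2,1,0,1,3,1)! = 1/12  (running -1/24)
⟨..|..⟩ = √(576/35)·(-1/24) = -0.169031

-0.169031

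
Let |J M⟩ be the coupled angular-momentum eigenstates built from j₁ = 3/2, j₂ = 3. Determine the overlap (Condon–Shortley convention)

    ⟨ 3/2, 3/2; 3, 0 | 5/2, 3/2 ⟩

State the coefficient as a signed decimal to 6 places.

+√(9/35) = +0.507093

√[6·2!1!4!/8! · 3!0!3!3!4!1!] = √(1296/35)
  +(−1)^0/∏(0,2,0,3,1,1)! = 1/12  (running 1/12)
⟨..|..⟩ = √(1296/35)·(1/12) = +0.507093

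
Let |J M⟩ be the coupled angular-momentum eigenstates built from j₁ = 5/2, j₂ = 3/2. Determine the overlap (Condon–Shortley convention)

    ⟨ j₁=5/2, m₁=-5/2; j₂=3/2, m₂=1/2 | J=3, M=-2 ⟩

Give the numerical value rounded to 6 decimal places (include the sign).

√[7·1!4!2!/8! · 0!5!2!1!1!5!] = √(240)
  +(−1)^1/∏(1,0,4,1,0,1)! = -1/24  (running -1/24)
⟨..|..⟩ = √(240)·(-1/24) = -0.645497

−√(5/12) ≈ -0.645497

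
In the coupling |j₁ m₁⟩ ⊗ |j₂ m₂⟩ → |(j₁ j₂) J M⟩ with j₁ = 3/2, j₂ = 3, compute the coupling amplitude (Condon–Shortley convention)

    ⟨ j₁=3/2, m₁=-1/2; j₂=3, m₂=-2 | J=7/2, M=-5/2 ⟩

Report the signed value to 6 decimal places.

+0.377964  (= +√(1/7))

triangle: 1!*2!*5!/9! = 240/362880
(j±m)!: 1!*2!*1!*5!*1!*6! = 172800
prefactor² = (2J+1)*Δ*N² = 6400/7
  k=0: +1/(0!*1!*2!*1!*0!*4!) = 1/48
  k=1: −1/(1!*0!*1!*0!*1!*5!) = -1/120
Σ = 1/80  ⇒  CG² = 6400/7*1/80² = 1/7
CG = +√(1/7) = +0.377964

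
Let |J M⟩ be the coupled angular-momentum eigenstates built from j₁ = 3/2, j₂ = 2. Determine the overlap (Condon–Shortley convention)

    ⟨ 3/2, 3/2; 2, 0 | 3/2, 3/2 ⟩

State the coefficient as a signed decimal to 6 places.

triangle: 2!·1!·2!/6! = 4/720
(j±m)!: 3!·0!·2!·2!·3!·0! = 144
prefactor² = (2J+1)·Δ·N² = 16/5
  k=0: +1/(0!·2!·0!·2!·1!·0!) = 1/4
Σ = 1/4  ⇒  CG² = 16/5·1/4² = 1/5
CG = +√(1/5) = +0.447214

+√(1/5) ≈ +0.447214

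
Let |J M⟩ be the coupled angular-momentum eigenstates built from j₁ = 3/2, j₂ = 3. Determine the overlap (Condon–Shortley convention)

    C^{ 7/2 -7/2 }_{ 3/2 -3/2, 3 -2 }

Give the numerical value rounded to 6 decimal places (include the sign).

√[8·1!2!5!/9! · 0!3!1!5!0!7!] = √(19200)
  +(−1)^1/∏(1,0,2,0,0,5)! = -1/240  (running -1/240)
⟨..|..⟩ = √(19200)·(-1/240) = -0.577350

−√(1/3) = -0.577350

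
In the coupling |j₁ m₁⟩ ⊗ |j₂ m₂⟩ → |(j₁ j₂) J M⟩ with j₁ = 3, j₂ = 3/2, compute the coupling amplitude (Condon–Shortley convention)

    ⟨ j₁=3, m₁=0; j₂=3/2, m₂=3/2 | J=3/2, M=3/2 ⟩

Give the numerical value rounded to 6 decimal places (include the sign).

triangle: 3!×3!×0!/7! = 36/5040
(j±m)!: 3!×3!×3!×0!×3!×0! = 1296
prefactor² = (2J+1)×Δ×N² = 1296/35
  k=3: −1/(3!×0!×0!×0!×3!×0!) = -1/36
Σ = -1/36  ⇒  CG² = 1296/35×(-1/36)² = 1/35
CG = −√(1/35) = -0.169031

-0.169031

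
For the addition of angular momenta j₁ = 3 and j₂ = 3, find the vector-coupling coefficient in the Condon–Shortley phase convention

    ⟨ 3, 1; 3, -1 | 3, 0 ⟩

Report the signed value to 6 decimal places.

-0.408248  (= −√(1/6))

√[7·3!3!3!/10! · 4!2!2!4!3!3!] = √(864/25)
  +(−1)^0/∏(0,3,2,2,1,1)! = 1/24  (running 1/24)
  +(−1)^1/∏(1,2,1,1,2,2)! = -1/8  (running -1/12)
  +(−1)^2/∏(2,1,0,0,3,3)! = 1/72  (running -5/72)
⟨..|..⟩ = √(864/25)·(-5/72) = -0.408248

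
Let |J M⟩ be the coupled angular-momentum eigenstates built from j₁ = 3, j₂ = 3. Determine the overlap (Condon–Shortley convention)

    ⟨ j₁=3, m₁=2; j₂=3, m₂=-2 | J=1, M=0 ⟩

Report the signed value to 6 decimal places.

-0.377964

j₁+j₂−J=5  J+j₁−j₂=1  J−j₁+j₂=1  j₁+j₂+J+1=8
(j₁±m₁, j₂±m₂, J±M) = (5,1,1,5,1,1)
P² = 900/7
sum k=0..1:
  [0] +1/120 = 1/120
  [1] −1/24 = -1/24
S = -1/30
C² = P²·S² = 1/7 ; C = -0.377964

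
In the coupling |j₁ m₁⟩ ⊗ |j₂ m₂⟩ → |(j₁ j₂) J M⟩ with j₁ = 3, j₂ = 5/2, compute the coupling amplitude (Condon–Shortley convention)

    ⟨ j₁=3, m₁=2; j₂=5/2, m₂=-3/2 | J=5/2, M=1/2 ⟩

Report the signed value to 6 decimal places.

√[6·3!3!2!/9! · 5!1!1!4!3!2!] = √(288/7)
  +(−1)^0/∏(0,3,1,1,2,1)! = 1/12  (running 1/12)
  +(−1)^1/∏(1,2,0,0,3,2)! = -1/24  (running 1/24)
⟨..|..⟩ = √(288/7)·(1/24) = +0.267261

+0.267261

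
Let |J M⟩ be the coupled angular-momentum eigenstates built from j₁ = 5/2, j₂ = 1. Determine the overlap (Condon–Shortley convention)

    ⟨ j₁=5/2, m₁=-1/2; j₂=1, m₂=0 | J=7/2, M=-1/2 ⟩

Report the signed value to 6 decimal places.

+√(4/7) ≈ +0.755929

triangle: 0!*5!*2!/8! = 240/40320
(j±m)!: 2!*3!*1!*1!*3!*4! = 1728
prefactor² = (2J+1)*Δ*N² = 576/7
  k=0: +1/(0!*0!*3!*1!*2!*1!) = 1/12
Σ = 1/12  ⇒  CG² = 576/7*1/12² = 4/7
CG = +√(4/7) = +0.755929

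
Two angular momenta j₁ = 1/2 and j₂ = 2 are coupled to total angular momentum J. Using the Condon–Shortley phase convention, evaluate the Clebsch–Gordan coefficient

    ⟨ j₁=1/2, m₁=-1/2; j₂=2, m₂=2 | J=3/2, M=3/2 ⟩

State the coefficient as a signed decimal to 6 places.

−√(4/5) ≈ -0.894427

√[4·1!0!3!/5! · 0!1!4!0!3!0!] = √(144/5)
  +(−1)^1/∏(1,0,0,3,0,0)! = -1/6  (running -1/6)
⟨..|..⟩ = √(144/5)·(-1/6) = -0.894427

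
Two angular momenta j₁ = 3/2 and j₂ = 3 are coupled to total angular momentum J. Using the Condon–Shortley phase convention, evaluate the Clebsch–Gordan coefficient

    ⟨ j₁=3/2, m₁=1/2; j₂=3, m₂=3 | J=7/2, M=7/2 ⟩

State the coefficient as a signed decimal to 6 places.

-0.816497

j₁+j₂−J=1  J+j₁−j₂=2  J−j₁+j₂=5  j₁+j₂+J+1=9
(j₁±m₁, j₂±m₂, J±M) = (2,1,6,0,7,0)
P² = 38400
sum k=1..1:
  [1] −1/240 = -1/240
S = -1/240
C² = P²·S² = 2/3 ; C = -0.816497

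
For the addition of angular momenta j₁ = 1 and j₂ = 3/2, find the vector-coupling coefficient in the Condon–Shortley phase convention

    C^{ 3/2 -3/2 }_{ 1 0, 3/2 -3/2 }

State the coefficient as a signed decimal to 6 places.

triangle: 1!×1!×2!/5! = 2/120
(j±m)!: 1!×1!×0!×3!×0!×3! = 36
prefactor² = (2J+1)×Δ×N² = 12/5
  k=0: +1/(0!×1!×1!×0!×0!×2!) = 1/2
Σ = 1/2  ⇒  CG² = 12/5×1/2² = 3/5
CG = +√(3/5) = +0.774597

+√(3/5) = +0.774597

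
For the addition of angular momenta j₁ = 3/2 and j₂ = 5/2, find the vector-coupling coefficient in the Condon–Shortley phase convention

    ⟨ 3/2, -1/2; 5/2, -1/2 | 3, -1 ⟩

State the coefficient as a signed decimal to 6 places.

j₁+j₂−J=1  J+j₁−j₂=2  J−j₁+j₂=4  j₁+j₂+J+1=8
(j₁±m₁, j₂±m₂, J±M) = (1,2,2,3,2,4)
P² = 48/5
sum k=0..1:
  [0] +1/8 = 1/8
  [1] −1/6 = -1/6
S = -1/24
C² = P²·S² = 1/60 ; C = -0.129099

−√(1/60) = -0.129099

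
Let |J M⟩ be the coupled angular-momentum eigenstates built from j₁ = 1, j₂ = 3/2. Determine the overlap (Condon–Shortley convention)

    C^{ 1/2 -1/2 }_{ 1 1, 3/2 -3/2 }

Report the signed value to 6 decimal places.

j₁+j₂−J=2  J+j₁−j₂=0  J−j₁+j₂=1  j₁+j₂+J+1=4
(j₁±m₁, j₂±m₂, J±M) = (2,0,0,3,0,1)
P² = 2
sum k=0..0:
  [0] +1/2 = 1/2
S = 1/2
C² = P²·S² = 1/2 ; C = +0.707107

+0.707107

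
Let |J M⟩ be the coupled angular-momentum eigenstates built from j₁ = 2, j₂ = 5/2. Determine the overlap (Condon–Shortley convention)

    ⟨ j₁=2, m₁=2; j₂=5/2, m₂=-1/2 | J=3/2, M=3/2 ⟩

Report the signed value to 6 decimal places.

j₁+j₂−J=3  J+j₁−j₂=1  J−j₁+j₂=2  j₁+j₂+J+1=7
(j₁±m₁, j₂±m₂, J±M) = (4,0,2,3,3,0)
P² = 576/35
sum k=0..0:
  [0] +1/12 = 1/12
S = 1/12
C² = P²·S² = 4/35 ; C = +0.338062

+0.338062  (= +√(4/35))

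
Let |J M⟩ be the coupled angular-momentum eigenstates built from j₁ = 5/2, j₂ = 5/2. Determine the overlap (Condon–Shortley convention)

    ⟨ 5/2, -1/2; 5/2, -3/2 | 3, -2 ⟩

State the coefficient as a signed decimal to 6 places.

−√(1/12) ≈ -0.288675

triangle: 2!×3!×3!/9! = 72/362880
(j±m)!: 2!×3!×1!×4!×1!×5! = 34560
prefactor² = (2J+1)×Δ×N² = 48
  k=0: +1/(0!×2!×3!×1!×0!×2!) = 1/24
  k=1: −1/(1!×1!×2!×0!×1!×3!) = -1/12
Σ = -1/24  ⇒  CG² = 48×(-1/24)² = 1/12
CG = −√(1/12) = -0.288675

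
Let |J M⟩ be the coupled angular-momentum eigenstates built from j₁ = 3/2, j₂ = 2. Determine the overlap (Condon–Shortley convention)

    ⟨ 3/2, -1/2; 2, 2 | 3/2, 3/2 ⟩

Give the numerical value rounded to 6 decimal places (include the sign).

+√(2/5) ≈ +0.632456

√[4·2!1!2!/6! · 1!2!4!0!3!0!] = √(32/5)
  +(−1)^2/∏(2,0,0,2,1,0)! = 1/4  (running 1/4)
⟨..|..⟩ = √(32/5)·(1/4) = +0.632456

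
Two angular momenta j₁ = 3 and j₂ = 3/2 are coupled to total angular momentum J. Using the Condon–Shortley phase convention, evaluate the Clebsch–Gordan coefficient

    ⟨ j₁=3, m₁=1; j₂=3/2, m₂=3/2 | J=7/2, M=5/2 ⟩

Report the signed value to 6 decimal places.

triangle: 1!·5!·2!/9! = 240/362880
(j±m)!: 4!·2!·3!·0!·6!·1! = 207360
prefactor² = (2J+1)·Δ·N² = 7680/7
  k=1: −1/(1!·0!·1!·2!·4!·0!) = -1/48
Σ = -1/48  ⇒  CG² = 7680/7·(-1/48)² = 10/21
CG = −√(10/21) = -0.690066

-0.690066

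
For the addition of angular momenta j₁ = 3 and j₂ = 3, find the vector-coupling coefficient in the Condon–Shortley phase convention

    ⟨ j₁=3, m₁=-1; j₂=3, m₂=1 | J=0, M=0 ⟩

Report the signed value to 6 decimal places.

triangle: 6!·0!·0!/7! = 720/5040
(j±m)!: 2!·4!·4!·2!·0!·0! = 2304
prefactor² = (2J+1)·Δ·N² = 2304/7
  k=4: +1/(4!·2!·0!·0!·0!·0!) = 1/48
Σ = 1/48  ⇒  CG² = 2304/7·1/48² = 1/7
CG = +√(1/7) = +0.377964

+√(1/7) = +0.377964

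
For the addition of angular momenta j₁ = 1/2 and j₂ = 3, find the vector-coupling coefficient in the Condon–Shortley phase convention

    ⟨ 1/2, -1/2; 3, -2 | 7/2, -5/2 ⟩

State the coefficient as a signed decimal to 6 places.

j₁+j₂−J=0  J+j₁−j₂=1  J−j₁+j₂=6  j₁+j₂+J+1=8
(j₁±m₁, j₂±m₂, J±M) = (0,1,1,5,1,6)
P² = 86400/7
sum k=0..0:
  [0] +1/120 = 1/120
S = 1/120
C² = P²·S² = 6/7 ; C = +0.925820

+0.925820  (= +√(6/7))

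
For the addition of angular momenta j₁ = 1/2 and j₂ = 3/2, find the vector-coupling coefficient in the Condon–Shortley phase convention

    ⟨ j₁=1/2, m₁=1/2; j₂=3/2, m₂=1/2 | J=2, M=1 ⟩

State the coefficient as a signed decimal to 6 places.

√[5·0!1!3!/5! · 1!0!2!1!3!1!] = √(3)
  +(−1)^0/∏(0,0,0,2,1,1)! = 1/2  (running 1/2)
⟨..|..⟩ = √(3)·(1/2) = +0.866025

+√(3/4) = +0.866025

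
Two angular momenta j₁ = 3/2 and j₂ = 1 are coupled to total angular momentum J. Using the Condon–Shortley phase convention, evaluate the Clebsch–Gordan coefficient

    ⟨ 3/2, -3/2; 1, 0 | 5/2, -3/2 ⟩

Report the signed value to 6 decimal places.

+√(2/5) ≈ +0.632456

√[6·0!3!2!/6! · 0!3!1!1!1!4!] = √(72/5)
  +(−1)^0/∏(0,0,3,1,0,1)! = 1/6  (running 1/6)
⟨..|..⟩ = √(72/5)·(1/6) = +0.632456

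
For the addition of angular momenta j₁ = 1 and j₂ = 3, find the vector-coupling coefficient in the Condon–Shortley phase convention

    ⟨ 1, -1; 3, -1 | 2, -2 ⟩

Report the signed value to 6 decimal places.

√[5·2!0!4!/7! · 0!2!2!4!0!4!] = √(768/7)
  +(−1)^2/∏(2,0,0,0,0,4)! = 1/48  (running 1/48)
⟨..|..⟩ = √(768/7)·(1/48) = +0.218218

+√(1/21) = +0.218218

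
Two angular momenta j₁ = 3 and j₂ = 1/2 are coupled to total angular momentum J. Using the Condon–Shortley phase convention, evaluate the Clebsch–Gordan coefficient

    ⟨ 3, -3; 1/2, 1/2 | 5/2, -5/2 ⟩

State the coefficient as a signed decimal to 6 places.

−√(6/7) = -0.925820

triangle: 1!×5!×0!/7! = 120/5040
(j±m)!: 0!×6!×1!×0!×0!×5! = 86400
prefactor² = (2J+1)×Δ×N² = 86400/7
  k=1: −1/(1!×0!×5!×0!×0!×0!) = -1/120
Σ = -1/120  ⇒  CG² = 86400/7×(-1/120)² = 6/7
CG = −√(6/7) = -0.925820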